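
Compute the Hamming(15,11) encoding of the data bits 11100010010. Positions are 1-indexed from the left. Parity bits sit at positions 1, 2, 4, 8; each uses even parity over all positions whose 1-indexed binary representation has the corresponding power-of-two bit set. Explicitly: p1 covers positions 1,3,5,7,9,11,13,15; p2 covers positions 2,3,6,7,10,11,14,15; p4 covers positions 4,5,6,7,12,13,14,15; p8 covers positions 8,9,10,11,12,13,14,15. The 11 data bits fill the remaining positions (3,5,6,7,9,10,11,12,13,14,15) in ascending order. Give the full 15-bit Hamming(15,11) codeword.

101111000010010

Place data bits at non-power-of-two positions: b3=1, b5=1, b6=1, b7=0, b9=0, b10=0, b11=1, b12=0, b13=0, b14=1, b15=0.
p1 = XOR of data positions {3,5,7,9,11,13,15} = 1⊕1⊕0⊕0⊕1⊕0⊕0 = 1
p2 = XOR of data positions {3,6,7,10,11,14,15} = 1⊕1⊕0⊕0⊕1⊕1⊕0 = 0
p4 = XOR of data positions {5,6,7,12,13,14,15} = 1⊕1⊕0⊕0⊕0⊕1⊕0 = 1
p8 = XOR of data positions {9,10,11,12,13,14,15} = 0⊕0⊕1⊕0⊕0⊕1⊕0 = 0
Codeword b1..b15 = 101111000010010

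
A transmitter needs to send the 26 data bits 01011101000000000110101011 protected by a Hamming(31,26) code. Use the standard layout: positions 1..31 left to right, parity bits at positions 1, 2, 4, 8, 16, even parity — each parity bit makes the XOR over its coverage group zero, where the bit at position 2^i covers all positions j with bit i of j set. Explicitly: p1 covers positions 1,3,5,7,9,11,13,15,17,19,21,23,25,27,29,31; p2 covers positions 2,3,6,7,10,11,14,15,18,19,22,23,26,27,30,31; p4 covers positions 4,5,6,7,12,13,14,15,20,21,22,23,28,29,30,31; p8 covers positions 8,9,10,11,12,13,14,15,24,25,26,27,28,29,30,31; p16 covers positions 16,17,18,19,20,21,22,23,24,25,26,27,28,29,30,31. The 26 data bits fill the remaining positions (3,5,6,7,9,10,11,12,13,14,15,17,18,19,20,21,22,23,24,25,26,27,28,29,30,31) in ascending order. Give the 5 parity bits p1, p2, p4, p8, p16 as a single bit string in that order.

10100

Place data bits at non-power-of-two positions: b3=0, b5=1, b6=0, b7=1, b9=1, b10=1, b11=0, b12=1, b13=0, b14=0, b15=0, b17=0, b18=0, b19=0, b20=0, b21=0, b22=0, b23=1, b24=1, b25=0, b26=1, b27=0, b28=1, b29=0, b30=1, b31=1.
p1 = XOR of data positions {3,5,7,9,11,13,15,17,19,21,23,25,27,29,31} = 0⊕1⊕1⊕1⊕0⊕0⊕0⊕0⊕0⊕0⊕1⊕0⊕0⊕0⊕1 = 1
p2 = XOR of data positions {3,6,7,10,11,14,15,18,19,22,23,26,27,30,31} = 0⊕0⊕1⊕1⊕0⊕0⊕0⊕0⊕0⊕0⊕1⊕1⊕0⊕1⊕1 = 0
p4 = XOR of data positions {5,6,7,12,13,14,15,20,21,22,23,28,29,30,31} = 1⊕0⊕1⊕1⊕0⊕0⊕0⊕0⊕0⊕0⊕1⊕1⊕0⊕1⊕1 = 1
p8 = XOR of data positions {9,10,11,12,13,14,15,24,25,26,27,28,29,30,31} = 1⊕1⊕0⊕1⊕0⊕0⊕0⊕1⊕0⊕1⊕0⊕1⊕0⊕1⊕1 = 0
p16 = XOR of data positions {17,18,19,20,21,22,23,24,25,26,27,28,29,30,31} = 0⊕0⊕0⊕0⊕0⊕0⊕1⊕1⊕0⊕1⊕0⊕1⊕0⊕1⊕1 = 0
Parity bits p1,p2,p4,p8,p16 = 10100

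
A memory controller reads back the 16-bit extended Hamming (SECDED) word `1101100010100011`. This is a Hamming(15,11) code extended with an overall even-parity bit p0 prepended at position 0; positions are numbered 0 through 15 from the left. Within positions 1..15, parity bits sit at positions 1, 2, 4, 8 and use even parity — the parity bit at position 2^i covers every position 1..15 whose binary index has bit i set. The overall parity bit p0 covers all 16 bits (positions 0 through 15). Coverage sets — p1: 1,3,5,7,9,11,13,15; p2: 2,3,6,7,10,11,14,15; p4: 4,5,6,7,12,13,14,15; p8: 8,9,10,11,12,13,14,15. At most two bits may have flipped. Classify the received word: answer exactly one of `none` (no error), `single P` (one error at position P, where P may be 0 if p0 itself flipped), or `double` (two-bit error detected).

s1: b1⊕b3⊕b5⊕b7⊕b9⊕b11⊕b13⊕b15 = 1⊕1⊕0⊕0⊕0⊕0⊕0⊕1 = 1
s2: b2⊕b3⊕b6⊕b7⊕b10⊕b11⊕b14⊕b15 = 0⊕1⊕0⊕0⊕1⊕0⊕1⊕1 = 0
s4: b4⊕b5⊕b6⊕b7⊕b12⊕b13⊕b14⊕b15 = 1⊕0⊕0⊕0⊕0⊕0⊕1⊕1 = 1
s8: b8⊕b9⊕b10⊕b11⊕b12⊕b13⊕b14⊕b15 = 1⊕0⊕1⊕0⊕0⊕0⊕1⊕1 = 0
Syndrome (s8...s1) = 0101 → position 5.
Overall parity (XOR of all 16 bits, including p0): 1⊕1⊕0⊕1⊕1⊕0⊕0⊕0⊕1⊕0⊕1⊕0⊕0⊕0⊕1⊕1 = 0
Overall=0, syndrome position=5 → double-bit error detected (uncorrectable).

double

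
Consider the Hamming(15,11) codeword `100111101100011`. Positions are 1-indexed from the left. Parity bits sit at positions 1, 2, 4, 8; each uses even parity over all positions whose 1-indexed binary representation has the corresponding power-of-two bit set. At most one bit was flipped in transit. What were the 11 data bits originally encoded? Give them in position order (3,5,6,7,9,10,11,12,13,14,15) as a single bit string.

11111100011

s1: b1⊕b3⊕b5⊕b7⊕b9⊕b11⊕b13⊕b15 = 1⊕0⊕1⊕1⊕1⊕0⊕0⊕1 = 1
s2: b2⊕b3⊕b6⊕b7⊕b10⊕b11⊕b14⊕b15 = 0⊕0⊕1⊕1⊕1⊕0⊕1⊕1 = 1
s4: b4⊕b5⊕b6⊕b7⊕b12⊕b13⊕b14⊕b15 = 1⊕1⊕1⊕1⊕0⊕0⊕1⊕1 = 0
s8: b8⊕b9⊕b10⊕b11⊕b12⊕b13⊕b14⊕b15 = 0⊕1⊕1⊕0⊕0⊕0⊕1⊕1 = 0
Syndrome (s8...s1) = 0011 → position 3.
Flip bit 3: corrected codeword = 101111101100011
Data bits at positions 3,5,6,7,9,10,11,12,13,14,15: 11111100011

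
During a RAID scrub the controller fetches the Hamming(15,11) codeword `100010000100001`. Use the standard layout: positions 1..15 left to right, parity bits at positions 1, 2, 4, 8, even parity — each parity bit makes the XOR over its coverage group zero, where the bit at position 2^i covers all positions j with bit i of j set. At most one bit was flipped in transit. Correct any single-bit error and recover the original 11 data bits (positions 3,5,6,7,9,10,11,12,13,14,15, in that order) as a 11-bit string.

01000100001

s1: b1⊕b3⊕b5⊕b7⊕b9⊕b11⊕b13⊕b15 = 1⊕0⊕1⊕0⊕0⊕0⊕0⊕1 = 1
s2: b2⊕b3⊕b6⊕b7⊕b10⊕b11⊕b14⊕b15 = 0⊕0⊕0⊕0⊕1⊕0⊕0⊕1 = 0
s4: b4⊕b5⊕b6⊕b7⊕b12⊕b13⊕b14⊕b15 = 0⊕1⊕0⊕0⊕0⊕0⊕0⊕1 = 0
s8: b8⊕b9⊕b10⊕b11⊕b12⊕b13⊕b14⊕b15 = 0⊕0⊕1⊕0⊕0⊕0⊕0⊕1 = 0
Syndrome (s8...s1) = 0001 → position 1.
Flip bit 1: corrected codeword = 000010000100001
Data bits at positions 3,5,6,7,9,10,11,12,13,14,15: 01000100001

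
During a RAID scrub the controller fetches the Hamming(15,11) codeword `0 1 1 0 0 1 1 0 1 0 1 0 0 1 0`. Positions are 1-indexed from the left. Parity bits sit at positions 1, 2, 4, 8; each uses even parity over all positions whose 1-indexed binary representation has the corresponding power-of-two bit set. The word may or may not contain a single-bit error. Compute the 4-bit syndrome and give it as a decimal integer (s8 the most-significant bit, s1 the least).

s1: b1⊕b3⊕b5⊕b7⊕b9⊕b11⊕b13⊕b15 = 0⊕1⊕0⊕1⊕1⊕1⊕0⊕0 = 0
s2: b2⊕b3⊕b6⊕b7⊕b10⊕b11⊕b14⊕b15 = 1⊕1⊕1⊕1⊕0⊕1⊕1⊕0 = 0
s4: b4⊕b5⊕b6⊕b7⊕b12⊕b13⊕b14⊕b15 = 0⊕0⊕1⊕1⊕0⊕0⊕1⊕0 = 1
s8: b8⊕b9⊕b10⊕b11⊕b12⊕b13⊕b14⊕b15 = 0⊕1⊕0⊕1⊕0⊕0⊕1⊕0 = 1
Syndrome (s8...s1) = 1100 → position 12.

12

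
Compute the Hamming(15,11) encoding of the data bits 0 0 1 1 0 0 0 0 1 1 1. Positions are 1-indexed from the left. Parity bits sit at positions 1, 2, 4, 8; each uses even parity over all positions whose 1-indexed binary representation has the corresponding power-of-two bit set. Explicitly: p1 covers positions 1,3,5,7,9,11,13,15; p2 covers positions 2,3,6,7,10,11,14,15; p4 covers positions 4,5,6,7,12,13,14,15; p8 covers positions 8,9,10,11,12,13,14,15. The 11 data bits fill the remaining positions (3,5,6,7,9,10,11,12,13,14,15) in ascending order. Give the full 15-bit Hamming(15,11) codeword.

100101110000111

Place data bits at non-power-of-two positions: b3=0, b5=0, b6=1, b7=1, b9=0, b10=0, b11=0, b12=0, b13=1, b14=1, b15=1.
p1 = XOR of data positions {3,5,7,9,11,13,15} = 0⊕0⊕1⊕0⊕0⊕1⊕1 = 1
p2 = XOR of data positions {3,6,7,10,11,14,15} = 0⊕1⊕1⊕0⊕0⊕1⊕1 = 0
p4 = XOR of data positions {5,6,7,12,13,14,15} = 0⊕1⊕1⊕0⊕1⊕1⊕1 = 1
p8 = XOR of data positions {9,10,11,12,13,14,15} = 0⊕0⊕0⊕0⊕1⊕1⊕1 = 1
Codeword b1..b15 = 100101110000111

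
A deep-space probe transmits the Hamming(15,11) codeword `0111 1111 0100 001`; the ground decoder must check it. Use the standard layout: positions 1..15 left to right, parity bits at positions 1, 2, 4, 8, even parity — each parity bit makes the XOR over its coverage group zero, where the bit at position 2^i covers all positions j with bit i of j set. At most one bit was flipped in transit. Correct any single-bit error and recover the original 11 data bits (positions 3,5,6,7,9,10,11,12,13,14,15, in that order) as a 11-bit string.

11110101001

s1: b1⊕b3⊕b5⊕b7⊕b9⊕b11⊕b13⊕b15 = 0⊕1⊕1⊕1⊕0⊕0⊕0⊕1 = 0
s2: b2⊕b3⊕b6⊕b7⊕b10⊕b11⊕b14⊕b15 = 1⊕1⊕1⊕1⊕1⊕0⊕0⊕1 = 0
s4: b4⊕b5⊕b6⊕b7⊕b12⊕b13⊕b14⊕b15 = 1⊕1⊕1⊕1⊕0⊕0⊕0⊕1 = 1
s8: b8⊕b9⊕b10⊕b11⊕b12⊕b13⊕b14⊕b15 = 1⊕0⊕1⊕0⊕0⊕0⊕0⊕1 = 1
Syndrome (s8...s1) = 1100 → position 12.
Flip bit 12: corrected codeword = 011111110101001
Data bits at positions 3,5,6,7,9,10,11,12,13,14,15: 11110101001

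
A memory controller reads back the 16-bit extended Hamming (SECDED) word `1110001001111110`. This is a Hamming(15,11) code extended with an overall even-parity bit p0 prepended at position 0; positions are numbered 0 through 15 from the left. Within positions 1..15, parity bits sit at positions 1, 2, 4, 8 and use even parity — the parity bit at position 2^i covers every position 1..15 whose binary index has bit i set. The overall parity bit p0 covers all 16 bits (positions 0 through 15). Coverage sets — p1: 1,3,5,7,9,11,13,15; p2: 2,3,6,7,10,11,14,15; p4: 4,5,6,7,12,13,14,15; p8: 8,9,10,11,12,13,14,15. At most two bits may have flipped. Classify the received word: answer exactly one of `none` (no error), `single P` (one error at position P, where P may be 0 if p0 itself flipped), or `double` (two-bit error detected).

s1: b1⊕b3⊕b5⊕b7⊕b9⊕b11⊕b13⊕b15 = 1⊕0⊕0⊕0⊕1⊕1⊕1⊕0 = 0
s2: b2⊕b3⊕b6⊕b7⊕b10⊕b11⊕b14⊕b15 = 1⊕0⊕1⊕0⊕1⊕1⊕1⊕0 = 1
s4: b4⊕b5⊕b6⊕b7⊕b12⊕b13⊕b14⊕b15 = 0⊕0⊕1⊕0⊕1⊕1⊕1⊕0 = 0
s8: b8⊕b9⊕b10⊕b11⊕b12⊕b13⊕b14⊕b15 = 0⊕1⊕1⊕1⊕1⊕1⊕1⊕0 = 0
Syndrome (s8...s1) = 0010 → position 2.
Overall parity (XOR of all 16 bits, including p0): 1⊕1⊕1⊕0⊕0⊕0⊕1⊕0⊕0⊕1⊕1⊕1⊕1⊕1⊕1⊕0 = 0
Overall=0, syndrome position=2 → double-bit error detected (uncorrectable).

double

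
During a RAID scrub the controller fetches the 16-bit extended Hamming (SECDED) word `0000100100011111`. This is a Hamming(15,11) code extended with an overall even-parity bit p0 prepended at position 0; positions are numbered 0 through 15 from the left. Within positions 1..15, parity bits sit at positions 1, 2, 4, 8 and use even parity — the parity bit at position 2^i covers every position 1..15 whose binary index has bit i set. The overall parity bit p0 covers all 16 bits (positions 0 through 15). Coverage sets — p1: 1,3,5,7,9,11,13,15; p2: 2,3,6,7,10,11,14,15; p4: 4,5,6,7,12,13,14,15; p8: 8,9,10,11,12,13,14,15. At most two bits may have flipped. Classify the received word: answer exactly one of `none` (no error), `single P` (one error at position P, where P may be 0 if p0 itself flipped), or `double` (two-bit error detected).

single 8

s1: b1⊕b3⊕b5⊕b7⊕b9⊕b11⊕b13⊕b15 = 0⊕0⊕0⊕1⊕0⊕1⊕1⊕1 = 0
s2: b2⊕b3⊕b6⊕b7⊕b10⊕b11⊕b14⊕b15 = 0⊕0⊕0⊕1⊕0⊕1⊕1⊕1 = 0
s4: b4⊕b5⊕b6⊕b7⊕b12⊕b13⊕b14⊕b15 = 1⊕0⊕0⊕1⊕1⊕1⊕1⊕1 = 0
s8: b8⊕b9⊕b10⊕b11⊕b12⊕b13⊕b14⊕b15 = 0⊕0⊕0⊕1⊕1⊕1⊕1⊕1 = 1
Syndrome (s8...s1) = 1000 → position 8.
Overall parity (XOR of all 16 bits, including p0): 0⊕0⊕0⊕0⊕1⊕0⊕0⊕1⊕0⊕0⊕0⊕1⊕1⊕1⊕1⊕1 = 1
Overall=1, syndrome position=8 → single-bit error at position 8.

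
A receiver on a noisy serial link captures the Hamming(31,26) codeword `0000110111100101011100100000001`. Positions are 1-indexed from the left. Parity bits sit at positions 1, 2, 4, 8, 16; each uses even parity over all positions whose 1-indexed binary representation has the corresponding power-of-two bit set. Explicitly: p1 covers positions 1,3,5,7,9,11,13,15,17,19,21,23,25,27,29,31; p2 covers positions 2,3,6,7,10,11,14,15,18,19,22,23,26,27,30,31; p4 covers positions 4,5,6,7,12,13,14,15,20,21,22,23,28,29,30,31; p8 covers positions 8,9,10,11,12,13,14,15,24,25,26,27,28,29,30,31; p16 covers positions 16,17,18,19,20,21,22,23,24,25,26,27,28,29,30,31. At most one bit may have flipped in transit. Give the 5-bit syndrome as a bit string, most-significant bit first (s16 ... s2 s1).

00000

s1: b1⊕b3⊕b5⊕b7⊕b9⊕b11⊕b13⊕b15⊕b17⊕b19⊕b21⊕b23⊕b25⊕b27⊕b29⊕b31 = 0⊕0⊕1⊕0⊕1⊕1⊕0⊕0⊕0⊕1⊕0⊕1⊕0⊕0⊕0⊕1 = 0
s2: b2⊕b3⊕b6⊕b7⊕b10⊕b11⊕b14⊕b15⊕b18⊕b19⊕b22⊕b23⊕b26⊕b27⊕b30⊕b31 = 0⊕0⊕1⊕0⊕1⊕1⊕1⊕0⊕1⊕1⊕0⊕1⊕0⊕0⊕0⊕1 = 0
s4: b4⊕b5⊕b6⊕b7⊕b12⊕b13⊕b14⊕b15⊕b20⊕b21⊕b22⊕b23⊕b28⊕b29⊕b30⊕b31 = 0⊕1⊕1⊕0⊕0⊕0⊕1⊕0⊕1⊕0⊕0⊕1⊕0⊕0⊕0⊕1 = 0
s8: b8⊕b9⊕b10⊕b11⊕b12⊕b13⊕b14⊕b15⊕b24⊕b25⊕b26⊕b27⊕b28⊕b29⊕b30⊕b31 = 1⊕1⊕1⊕1⊕0⊕0⊕1⊕0⊕0⊕0⊕0⊕0⊕0⊕0⊕0⊕1 = 0
s16: b16⊕b17⊕b18⊕b19⊕b20⊕b21⊕b22⊕b23⊕b24⊕b25⊕b26⊕b27⊕b28⊕b29⊕b30⊕b31 = 1⊕0⊕1⊕1⊕1⊕0⊕0⊕1⊕0⊕0⊕0⊕0⊕0⊕0⊕0⊕1 = 0
Syndrome (s16...s1) = 00000 → position 0 (no error).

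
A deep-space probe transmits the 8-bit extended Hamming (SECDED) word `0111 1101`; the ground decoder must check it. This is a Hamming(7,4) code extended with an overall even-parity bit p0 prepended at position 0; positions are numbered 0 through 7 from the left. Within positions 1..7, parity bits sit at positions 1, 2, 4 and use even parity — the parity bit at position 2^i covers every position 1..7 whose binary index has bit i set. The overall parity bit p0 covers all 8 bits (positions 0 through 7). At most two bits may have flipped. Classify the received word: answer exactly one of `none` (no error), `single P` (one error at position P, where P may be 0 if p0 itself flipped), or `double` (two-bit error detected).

s1: b1⊕b3⊕b5⊕b7 = 1⊕1⊕1⊕1 = 0
s2: b2⊕b3⊕b6⊕b7 = 1⊕1⊕0⊕1 = 1
s4: b4⊕b5⊕b6⊕b7 = 1⊕1⊕0⊕1 = 1
Syndrome (s4...s1) = 110 → position 6.
Overall parity (XOR of all 8 bits, including p0): 0⊕1⊕1⊕1⊕1⊕1⊕0⊕1 = 0
Overall=0, syndrome position=6 → double-bit error detected (uncorrectable).

double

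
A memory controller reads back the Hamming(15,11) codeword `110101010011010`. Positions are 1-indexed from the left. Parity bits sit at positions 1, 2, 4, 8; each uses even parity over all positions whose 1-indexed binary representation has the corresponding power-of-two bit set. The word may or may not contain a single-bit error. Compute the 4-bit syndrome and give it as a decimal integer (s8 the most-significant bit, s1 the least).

0

s1: b1⊕b3⊕b5⊕b7⊕b9⊕b11⊕b13⊕b15 = 1⊕0⊕0⊕0⊕0⊕1⊕0⊕0 = 0
s2: b2⊕b3⊕b6⊕b7⊕b10⊕b11⊕b14⊕b15 = 1⊕0⊕1⊕0⊕0⊕1⊕1⊕0 = 0
s4: b4⊕b5⊕b6⊕b7⊕b12⊕b13⊕b14⊕b15 = 1⊕0⊕1⊕0⊕1⊕0⊕1⊕0 = 0
s8: b8⊕b9⊕b10⊕b11⊕b12⊕b13⊕b14⊕b15 = 1⊕0⊕0⊕1⊕1⊕0⊕1⊕0 = 0
Syndrome (s8...s1) = 0000 → position 0 (no error).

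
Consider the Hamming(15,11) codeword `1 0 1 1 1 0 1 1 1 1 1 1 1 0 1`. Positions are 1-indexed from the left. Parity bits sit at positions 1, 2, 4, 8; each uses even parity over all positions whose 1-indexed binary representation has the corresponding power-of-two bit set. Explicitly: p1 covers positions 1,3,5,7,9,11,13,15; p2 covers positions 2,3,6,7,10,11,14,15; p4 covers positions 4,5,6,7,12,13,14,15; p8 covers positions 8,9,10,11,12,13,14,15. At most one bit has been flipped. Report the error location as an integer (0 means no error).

10

s1: b1⊕b3⊕b5⊕b7⊕b9⊕b11⊕b13⊕b15 = 1⊕1⊕1⊕1⊕1⊕1⊕1⊕1 = 0
s2: b2⊕b3⊕b6⊕b7⊕b10⊕b11⊕b14⊕b15 = 0⊕1⊕0⊕1⊕1⊕1⊕0⊕1 = 1
s4: b4⊕b5⊕b6⊕b7⊕b12⊕b13⊕b14⊕b15 = 1⊕1⊕0⊕1⊕1⊕1⊕0⊕1 = 0
s8: b8⊕b9⊕b10⊕b11⊕b12⊕b13⊕b14⊕b15 = 1⊕1⊕1⊕1⊕1⊕1⊕0⊕1 = 1
Syndrome (s8...s1) = 1010 → position 10.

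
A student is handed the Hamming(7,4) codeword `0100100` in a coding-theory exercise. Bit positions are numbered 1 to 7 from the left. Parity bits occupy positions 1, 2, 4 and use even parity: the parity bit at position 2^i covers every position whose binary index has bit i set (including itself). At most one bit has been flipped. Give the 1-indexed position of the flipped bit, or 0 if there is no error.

s1: b1⊕b3⊕b5⊕b7 = 0⊕0⊕1⊕0 = 1
s2: b2⊕b3⊕b6⊕b7 = 1⊕0⊕0⊕0 = 1
s4: b4⊕b5⊕b6⊕b7 = 0⊕1⊕0⊕0 = 1
Syndrome (s4...s1) = 111 → position 7.

7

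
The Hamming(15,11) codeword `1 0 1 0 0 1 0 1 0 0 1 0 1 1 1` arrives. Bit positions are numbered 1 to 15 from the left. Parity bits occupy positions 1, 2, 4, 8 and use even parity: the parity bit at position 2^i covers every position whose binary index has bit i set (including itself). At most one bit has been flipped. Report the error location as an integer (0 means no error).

11

s1: b1⊕b3⊕b5⊕b7⊕b9⊕b11⊕b13⊕b15 = 1⊕1⊕0⊕0⊕0⊕1⊕1⊕1 = 1
s2: b2⊕b3⊕b6⊕b7⊕b10⊕b11⊕b14⊕b15 = 0⊕1⊕1⊕0⊕0⊕1⊕1⊕1 = 1
s4: b4⊕b5⊕b6⊕b7⊕b12⊕b13⊕b14⊕b15 = 0⊕0⊕1⊕0⊕0⊕1⊕1⊕1 = 0
s8: b8⊕b9⊕b10⊕b11⊕b12⊕b13⊕b14⊕b15 = 1⊕0⊕0⊕1⊕0⊕1⊕1⊕1 = 1
Syndrome (s8...s1) = 1011 → position 11.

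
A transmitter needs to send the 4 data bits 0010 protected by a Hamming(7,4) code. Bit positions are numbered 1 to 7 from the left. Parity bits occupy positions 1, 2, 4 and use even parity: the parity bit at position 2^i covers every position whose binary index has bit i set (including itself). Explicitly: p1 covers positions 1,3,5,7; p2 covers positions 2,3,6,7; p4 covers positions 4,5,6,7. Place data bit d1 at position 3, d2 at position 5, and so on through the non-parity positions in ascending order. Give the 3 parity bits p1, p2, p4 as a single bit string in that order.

Place data bits at non-power-of-two positions: b3=0, b5=0, b6=1, b7=0.
p1 = XOR of data positions {3,5,7} = 0⊕0⊕0 = 0
p2 = XOR of data positions {3,6,7} = 0⊕1⊕0 = 1
p4 = XOR of data positions {5,6,7} = 0⊕1⊕0 = 1
Parity bits p1,p2,p4 = 011

011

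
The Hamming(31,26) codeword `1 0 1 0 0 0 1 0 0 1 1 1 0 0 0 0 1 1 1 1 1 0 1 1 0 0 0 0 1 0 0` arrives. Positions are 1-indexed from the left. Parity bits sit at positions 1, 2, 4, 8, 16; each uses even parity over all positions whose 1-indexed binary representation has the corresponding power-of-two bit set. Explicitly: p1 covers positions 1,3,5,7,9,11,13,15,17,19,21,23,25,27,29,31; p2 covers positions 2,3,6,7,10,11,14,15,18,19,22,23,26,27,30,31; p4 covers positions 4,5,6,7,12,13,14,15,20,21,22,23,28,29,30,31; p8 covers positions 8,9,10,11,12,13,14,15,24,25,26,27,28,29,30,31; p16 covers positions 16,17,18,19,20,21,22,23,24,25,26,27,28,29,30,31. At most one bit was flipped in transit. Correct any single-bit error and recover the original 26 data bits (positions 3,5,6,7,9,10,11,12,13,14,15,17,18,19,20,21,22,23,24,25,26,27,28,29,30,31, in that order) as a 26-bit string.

s1: b1⊕b3⊕b5⊕b7⊕b9⊕b11⊕b13⊕b15⊕b17⊕b19⊕b21⊕b23⊕b25⊕b27⊕b29⊕b31 = 1⊕1⊕0⊕1⊕0⊕1⊕0⊕0⊕1⊕1⊕1⊕1⊕0⊕0⊕1⊕0 = 1
s2: b2⊕b3⊕b6⊕b7⊕b10⊕b11⊕b14⊕b15⊕b18⊕b19⊕b22⊕b23⊕b26⊕b27⊕b30⊕b31 = 0⊕1⊕0⊕1⊕1⊕1⊕0⊕0⊕1⊕1⊕0⊕1⊕0⊕0⊕0⊕0 = 1
s4: b4⊕b5⊕b6⊕b7⊕b12⊕b13⊕b14⊕b15⊕b20⊕b21⊕b22⊕b23⊕b28⊕b29⊕b30⊕b31 = 0⊕0⊕0⊕1⊕1⊕0⊕0⊕0⊕1⊕1⊕0⊕1⊕0⊕1⊕0⊕0 = 0
s8: b8⊕b9⊕b10⊕b11⊕b12⊕b13⊕b14⊕b15⊕b24⊕b25⊕b26⊕b27⊕b28⊕b29⊕b30⊕b31 = 0⊕0⊕1⊕1⊕1⊕0⊕0⊕0⊕1⊕0⊕0⊕0⊕0⊕1⊕0⊕0 = 1
s16: b16⊕b17⊕b18⊕b19⊕b20⊕b21⊕b22⊕b23⊕b24⊕b25⊕b26⊕b27⊕b28⊕b29⊕b30⊕b31 = 0⊕1⊕1⊕1⊕1⊕1⊕0⊕1⊕1⊕0⊕0⊕0⊕0⊕1⊕0⊕0 = 0
Syndrome (s16...s1) = 01011 → position 11.
Flip bit 11: corrected codeword = 1010001001010000111110110000100
Data bits at positions 3,5,6,7,9,10,11,12,13,14,15,17,18,19,20,21,22,23,24,25,26,27,28,29,30,31: 10010101000111110110000100

10010101000111110110000100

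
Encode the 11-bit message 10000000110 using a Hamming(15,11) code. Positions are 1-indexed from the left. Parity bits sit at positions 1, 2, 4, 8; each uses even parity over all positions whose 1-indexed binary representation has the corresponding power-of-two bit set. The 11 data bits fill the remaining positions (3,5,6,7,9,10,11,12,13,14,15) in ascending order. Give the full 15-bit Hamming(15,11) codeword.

001000000000110

Place data bits at non-power-of-two positions: b3=1, b5=0, b6=0, b7=0, b9=0, b10=0, b11=0, b12=0, b13=1, b14=1, b15=0.
p1 = XOR of data positions {3,5,7,9,11,13,15} = 1⊕0⊕0⊕0⊕0⊕1⊕0 = 0
p2 = XOR of data positions {3,6,7,10,11,14,15} = 1⊕0⊕0⊕0⊕0⊕1⊕0 = 0
p4 = XOR of data positions {5,6,7,12,13,14,15} = 0⊕0⊕0⊕0⊕1⊕1⊕0 = 0
p8 = XOR of data positions {9,10,11,12,13,14,15} = 0⊕0⊕0⊕0⊕1⊕1⊕0 = 0
Codeword b1..b15 = 001000000000110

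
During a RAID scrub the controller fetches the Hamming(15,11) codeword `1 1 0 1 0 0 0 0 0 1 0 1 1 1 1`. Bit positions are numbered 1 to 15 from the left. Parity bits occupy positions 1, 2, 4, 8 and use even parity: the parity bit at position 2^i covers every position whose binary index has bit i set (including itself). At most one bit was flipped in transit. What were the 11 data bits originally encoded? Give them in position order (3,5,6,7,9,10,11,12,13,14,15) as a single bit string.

00000101011

s1: b1⊕b3⊕b5⊕b7⊕b9⊕b11⊕b13⊕b15 = 1⊕0⊕0⊕0⊕0⊕0⊕1⊕1 = 1
s2: b2⊕b3⊕b6⊕b7⊕b10⊕b11⊕b14⊕b15 = 1⊕0⊕0⊕0⊕1⊕0⊕1⊕1 = 0
s4: b4⊕b5⊕b6⊕b7⊕b12⊕b13⊕b14⊕b15 = 1⊕0⊕0⊕0⊕1⊕1⊕1⊕1 = 1
s8: b8⊕b9⊕b10⊕b11⊕b12⊕b13⊕b14⊕b15 = 0⊕0⊕1⊕0⊕1⊕1⊕1⊕1 = 1
Syndrome (s8...s1) = 1101 → position 13.
Flip bit 13: corrected codeword = 110100000101011
Data bits at positions 3,5,6,7,9,10,11,12,13,14,15: 00000101011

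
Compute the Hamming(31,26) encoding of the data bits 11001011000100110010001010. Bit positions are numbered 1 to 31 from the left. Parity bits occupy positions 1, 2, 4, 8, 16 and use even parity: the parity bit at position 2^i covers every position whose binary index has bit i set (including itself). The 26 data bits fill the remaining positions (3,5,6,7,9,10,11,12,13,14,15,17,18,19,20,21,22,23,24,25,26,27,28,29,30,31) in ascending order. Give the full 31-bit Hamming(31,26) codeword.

0110100010110000100110010001010

Place data bits at non-power-of-two positions: b3=1, b5=1, b6=0, b7=0, b9=1, b10=0, b11=1, b12=1, b13=0, b14=0, b15=0, b17=1, b18=0, b19=0, b20=1, b21=1, b22=0, b23=0, b24=1, b25=0, b26=0, b27=0, b28=1, b29=0, b30=1, b31=0.
p1 = XOR of data positions {3,5,7,9,11,13,15,17,19,21,23,25,27,29,31} = 1⊕1⊕0⊕1⊕1⊕0⊕0⊕1⊕0⊕1⊕0⊕0⊕0⊕0⊕0 = 0
p2 = XOR of data positions {3,6,7,10,11,14,15,18,19,22,23,26,27,30,31} = 1⊕0⊕0⊕0⊕1⊕0⊕0⊕0⊕0⊕0⊕0⊕0⊕0⊕1⊕0 = 1
p4 = XOR of data positions {5,6,7,12,13,14,15,20,21,22,23,28,29,30,31} = 1⊕0⊕0⊕1⊕0⊕0⊕0⊕1⊕1⊕0⊕0⊕1⊕0⊕1⊕0 = 0
p8 = XOR of data positions {9,10,11,12,13,14,15,24,25,26,27,28,29,30,31} = 1⊕0⊕1⊕1⊕0⊕0⊕0⊕1⊕0⊕0⊕0⊕1⊕0⊕1⊕0 = 0
p16 = XOR of data positions {17,18,19,20,21,22,23,24,25,26,27,28,29,30,31} = 1⊕0⊕0⊕1⊕1⊕0⊕0⊕1⊕0⊕0⊕0⊕1⊕0⊕1⊕0 = 0
Codeword b1..b31 = 0110100010110000100110010001010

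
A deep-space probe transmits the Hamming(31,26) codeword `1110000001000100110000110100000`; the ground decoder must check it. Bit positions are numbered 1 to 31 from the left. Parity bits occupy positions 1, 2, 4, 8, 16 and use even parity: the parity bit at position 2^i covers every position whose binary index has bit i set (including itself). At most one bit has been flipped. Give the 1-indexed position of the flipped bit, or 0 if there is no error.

s1: b1⊕b3⊕b5⊕b7⊕b9⊕b11⊕b13⊕b15⊕b17⊕b19⊕b21⊕b23⊕b25⊕b27⊕b29⊕b31 = 1⊕1⊕0⊕0⊕0⊕0⊕0⊕0⊕1⊕0⊕0⊕1⊕0⊕0⊕0⊕0 = 0
s2: b2⊕b3⊕b6⊕b7⊕b10⊕b11⊕b14⊕b15⊕b18⊕b19⊕b22⊕b23⊕b26⊕b27⊕b30⊕b31 = 1⊕1⊕0⊕0⊕1⊕0⊕1⊕0⊕1⊕0⊕0⊕1⊕1⊕0⊕0⊕0 = 1
s4: b4⊕b5⊕b6⊕b7⊕b12⊕b13⊕b14⊕b15⊕b20⊕b21⊕b22⊕b23⊕b28⊕b29⊕b30⊕b31 = 0⊕0⊕0⊕0⊕0⊕0⊕1⊕0⊕0⊕0⊕0⊕1⊕0⊕0⊕0⊕0 = 0
s8: b8⊕b9⊕b10⊕b11⊕b12⊕b13⊕b14⊕b15⊕b24⊕b25⊕b26⊕b27⊕b28⊕b29⊕b30⊕b31 = 0⊕0⊕1⊕0⊕0⊕0⊕1⊕0⊕1⊕0⊕1⊕0⊕0⊕0⊕0⊕0 = 0
s16: b16⊕b17⊕b18⊕b19⊕b20⊕b21⊕b22⊕b23⊕b24⊕b25⊕b26⊕b27⊕b28⊕b29⊕b30⊕b31 = 0⊕1⊕1⊕0⊕0⊕0⊕0⊕1⊕1⊕0⊕1⊕0⊕0⊕0⊕0⊕0 = 1
Syndrome (s16...s1) = 10010 → position 18.

18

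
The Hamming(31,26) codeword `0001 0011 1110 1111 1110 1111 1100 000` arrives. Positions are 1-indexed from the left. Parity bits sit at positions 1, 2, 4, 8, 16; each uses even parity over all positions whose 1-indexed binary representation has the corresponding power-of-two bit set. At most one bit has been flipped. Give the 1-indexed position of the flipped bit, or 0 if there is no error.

s1: b1⊕b3⊕b5⊕b7⊕b9⊕b11⊕b13⊕b15⊕b17⊕b19⊕b21⊕b23⊕b25⊕b27⊕b29⊕b31 = 0⊕0⊕0⊕1⊕1⊕1⊕1⊕1⊕1⊕1⊕1⊕1⊕1⊕0⊕0⊕0 = 0
s2: b2⊕b3⊕b6⊕b7⊕b10⊕b11⊕b14⊕b15⊕b18⊕b19⊕b22⊕b23⊕b26⊕b27⊕b30⊕b31 = 0⊕0⊕0⊕1⊕1⊕1⊕1⊕1⊕1⊕1⊕1⊕1⊕1⊕0⊕0⊕0 = 0
s4: b4⊕b5⊕b6⊕b7⊕b12⊕b13⊕b14⊕b15⊕b20⊕b21⊕b22⊕b23⊕b28⊕b29⊕b30⊕b31 = 1⊕0⊕0⊕1⊕0⊕1⊕1⊕1⊕0⊕1⊕1⊕1⊕0⊕0⊕0⊕0 = 0
s8: b8⊕b9⊕b10⊕b11⊕b12⊕b13⊕b14⊕b15⊕b24⊕b25⊕b26⊕b27⊕b28⊕b29⊕b30⊕b31 = 1⊕1⊕1⊕1⊕0⊕1⊕1⊕1⊕1⊕1⊕1⊕0⊕0⊕0⊕0⊕0 = 0
s16: b16⊕b17⊕b18⊕b19⊕b20⊕b21⊕b22⊕b23⊕b24⊕b25⊕b26⊕b27⊕b28⊕b29⊕b30⊕b31 = 1⊕1⊕1⊕1⊕0⊕1⊕1⊕1⊕1⊕1⊕1⊕0⊕0⊕0⊕0⊕0 = 0
Syndrome (s16...s1) = 00000 → position 0 (no error).

0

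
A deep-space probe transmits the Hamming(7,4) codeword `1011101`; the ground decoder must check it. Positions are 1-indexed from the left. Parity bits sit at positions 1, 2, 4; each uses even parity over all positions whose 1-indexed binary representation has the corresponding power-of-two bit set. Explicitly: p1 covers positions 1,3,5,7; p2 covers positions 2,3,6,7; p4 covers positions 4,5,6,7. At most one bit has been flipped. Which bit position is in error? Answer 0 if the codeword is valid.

s1: b1⊕b3⊕b5⊕b7 = 1⊕1⊕1⊕1 = 0
s2: b2⊕b3⊕b6⊕b7 = 0⊕1⊕0⊕1 = 0
s4: b4⊕b5⊕b6⊕b7 = 1⊕1⊕0⊕1 = 1
Syndrome (s4...s1) = 100 → position 4.

4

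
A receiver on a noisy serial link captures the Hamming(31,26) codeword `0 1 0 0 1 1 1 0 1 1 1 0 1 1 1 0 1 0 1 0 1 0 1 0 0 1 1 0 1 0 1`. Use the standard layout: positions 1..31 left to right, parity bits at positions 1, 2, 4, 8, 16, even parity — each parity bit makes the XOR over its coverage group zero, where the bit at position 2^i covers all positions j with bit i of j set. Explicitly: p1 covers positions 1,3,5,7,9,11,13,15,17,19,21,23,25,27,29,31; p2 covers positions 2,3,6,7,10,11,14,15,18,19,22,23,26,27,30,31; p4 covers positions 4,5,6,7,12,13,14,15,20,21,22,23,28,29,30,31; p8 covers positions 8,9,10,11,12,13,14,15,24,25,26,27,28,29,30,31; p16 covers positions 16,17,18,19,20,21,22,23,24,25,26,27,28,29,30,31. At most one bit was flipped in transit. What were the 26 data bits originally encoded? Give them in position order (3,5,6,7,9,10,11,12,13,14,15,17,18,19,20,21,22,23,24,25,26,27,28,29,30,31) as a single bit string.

01111110111101010100110101

s1: b1⊕b3⊕b5⊕b7⊕b9⊕b11⊕b13⊕b15⊕b17⊕b19⊕b21⊕b23⊕b25⊕b27⊕b29⊕b31 = 0⊕0⊕1⊕1⊕1⊕1⊕1⊕1⊕1⊕1⊕1⊕1⊕0⊕1⊕1⊕1 = 1
s2: b2⊕b3⊕b6⊕b7⊕b10⊕b11⊕b14⊕b15⊕b18⊕b19⊕b22⊕b23⊕b26⊕b27⊕b30⊕b31 = 1⊕0⊕1⊕1⊕1⊕1⊕1⊕1⊕0⊕1⊕0⊕1⊕1⊕1⊕0⊕1 = 0
s4: b4⊕b5⊕b6⊕b7⊕b12⊕b13⊕b14⊕b15⊕b20⊕b21⊕b22⊕b23⊕b28⊕b29⊕b30⊕b31 = 0⊕1⊕1⊕1⊕0⊕1⊕1⊕1⊕0⊕1⊕0⊕1⊕0⊕1⊕0⊕1 = 0
s8: b8⊕b9⊕b10⊕b11⊕b12⊕b13⊕b14⊕b15⊕b24⊕b25⊕b26⊕b27⊕b28⊕b29⊕b30⊕b31 = 0⊕1⊕1⊕1⊕0⊕1⊕1⊕1⊕0⊕0⊕1⊕1⊕0⊕1⊕0⊕1 = 0
s16: b16⊕b17⊕b18⊕b19⊕b20⊕b21⊕b22⊕b23⊕b24⊕b25⊕b26⊕b27⊕b28⊕b29⊕b30⊕b31 = 0⊕1⊕0⊕1⊕0⊕1⊕0⊕1⊕0⊕0⊕1⊕1⊕0⊕1⊕0⊕1 = 0
Syndrome (s16...s1) = 00001 → position 1.
Flip bit 1: corrected codeword = 1100111011101110101010100110101
Data bits at positions 3,5,6,7,9,10,11,12,13,14,15,17,18,19,20,21,22,23,24,25,26,27,28,29,30,31: 01111110111101010100110101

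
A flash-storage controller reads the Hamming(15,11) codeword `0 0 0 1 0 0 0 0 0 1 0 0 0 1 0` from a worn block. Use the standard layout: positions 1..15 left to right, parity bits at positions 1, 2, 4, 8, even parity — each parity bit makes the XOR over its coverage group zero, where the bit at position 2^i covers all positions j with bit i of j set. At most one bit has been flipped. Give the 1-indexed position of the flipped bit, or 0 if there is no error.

0

s1: b1⊕b3⊕b5⊕b7⊕b9⊕b11⊕b13⊕b15 = 0⊕0⊕0⊕0⊕0⊕0⊕0⊕0 = 0
s2: b2⊕b3⊕b6⊕b7⊕b10⊕b11⊕b14⊕b15 = 0⊕0⊕0⊕0⊕1⊕0⊕1⊕0 = 0
s4: b4⊕b5⊕b6⊕b7⊕b12⊕b13⊕b14⊕b15 = 1⊕0⊕0⊕0⊕0⊕0⊕1⊕0 = 0
s8: b8⊕b9⊕b10⊕b11⊕b12⊕b13⊕b14⊕b15 = 0⊕0⊕1⊕0⊕0⊕0⊕1⊕0 = 0
Syndrome (s8...s1) = 0000 → position 0 (no error).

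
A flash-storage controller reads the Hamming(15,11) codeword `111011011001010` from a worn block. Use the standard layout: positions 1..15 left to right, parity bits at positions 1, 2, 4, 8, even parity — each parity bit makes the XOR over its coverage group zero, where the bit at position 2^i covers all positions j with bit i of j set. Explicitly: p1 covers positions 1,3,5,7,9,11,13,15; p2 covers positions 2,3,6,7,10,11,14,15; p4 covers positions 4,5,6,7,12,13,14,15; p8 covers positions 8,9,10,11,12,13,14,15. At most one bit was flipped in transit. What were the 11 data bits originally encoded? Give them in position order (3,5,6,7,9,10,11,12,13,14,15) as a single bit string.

s1: b1⊕b3⊕b5⊕b7⊕b9⊕b11⊕b13⊕b15 = 1⊕1⊕1⊕0⊕1⊕0⊕0⊕0 = 0
s2: b2⊕b3⊕b6⊕b7⊕b10⊕b11⊕b14⊕b15 = 1⊕1⊕1⊕0⊕0⊕0⊕1⊕0 = 0
s4: b4⊕b5⊕b6⊕b7⊕b12⊕b13⊕b14⊕b15 = 0⊕1⊕1⊕0⊕1⊕0⊕1⊕0 = 0
s8: b8⊕b9⊕b10⊕b11⊕b12⊕b13⊕b14⊕b15 = 1⊕1⊕0⊕0⊕1⊕0⊕1⊕0 = 0
Syndrome (s8...s1) = 0000 → position 0 (no error).
No correction needed.
Data bits at positions 3,5,6,7,9,10,11,12,13,14,15: 11101001010

11101001010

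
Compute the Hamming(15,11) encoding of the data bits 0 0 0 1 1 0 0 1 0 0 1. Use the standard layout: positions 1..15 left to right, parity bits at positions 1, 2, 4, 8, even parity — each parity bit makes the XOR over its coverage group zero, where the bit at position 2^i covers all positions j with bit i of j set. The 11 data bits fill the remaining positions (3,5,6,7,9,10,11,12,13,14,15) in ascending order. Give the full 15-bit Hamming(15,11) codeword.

100100111001001

Place data bits at non-power-of-two positions: b3=0, b5=0, b6=0, b7=1, b9=1, b10=0, b11=0, b12=1, b13=0, b14=0, b15=1.
p1 = XOR of data positions {3,5,7,9,11,13,15} = 0⊕0⊕1⊕1⊕0⊕0⊕1 = 1
p2 = XOR of data positions {3,6,7,10,11,14,15} = 0⊕0⊕1⊕0⊕0⊕0⊕1 = 0
p4 = XOR of data positions {5,6,7,12,13,14,15} = 0⊕0⊕1⊕1⊕0⊕0⊕1 = 1
p8 = XOR of data positions {9,10,11,12,13,14,15} = 1⊕0⊕0⊕1⊕0⊕0⊕1 = 1
Codeword b1..b15 = 100100111001001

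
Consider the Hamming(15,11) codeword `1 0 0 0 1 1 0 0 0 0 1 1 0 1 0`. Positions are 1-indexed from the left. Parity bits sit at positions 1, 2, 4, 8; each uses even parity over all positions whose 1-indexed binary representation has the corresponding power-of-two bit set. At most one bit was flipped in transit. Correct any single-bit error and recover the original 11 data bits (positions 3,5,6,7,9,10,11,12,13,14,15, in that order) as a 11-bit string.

s1: b1⊕b3⊕b5⊕b7⊕b9⊕b11⊕b13⊕b15 = 1⊕0⊕1⊕0⊕0⊕1⊕0⊕0 = 1
s2: b2⊕b3⊕b6⊕b7⊕b10⊕b11⊕b14⊕b15 = 0⊕0⊕1⊕0⊕0⊕1⊕1⊕0 = 1
s4: b4⊕b5⊕b6⊕b7⊕b12⊕b13⊕b14⊕b15 = 0⊕1⊕1⊕0⊕1⊕0⊕1⊕0 = 0
s8: b8⊕b9⊕b10⊕b11⊕b12⊕b13⊕b14⊕b15 = 0⊕0⊕0⊕1⊕1⊕0⊕1⊕0 = 1
Syndrome (s8...s1) = 1011 → position 11.
Flip bit 11: corrected codeword = 100011000001010
Data bits at positions 3,5,6,7,9,10,11,12,13,14,15: 01100001010

01100001010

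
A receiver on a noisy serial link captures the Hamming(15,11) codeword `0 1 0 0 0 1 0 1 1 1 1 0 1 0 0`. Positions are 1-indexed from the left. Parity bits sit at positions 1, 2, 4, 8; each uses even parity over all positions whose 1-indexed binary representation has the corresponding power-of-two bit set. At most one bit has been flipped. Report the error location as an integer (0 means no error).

9

s1: b1⊕b3⊕b5⊕b7⊕b9⊕b11⊕b13⊕b15 = 0⊕0⊕0⊕0⊕1⊕1⊕1⊕0 = 1
s2: b2⊕b3⊕b6⊕b7⊕b10⊕b11⊕b14⊕b15 = 1⊕0⊕1⊕0⊕1⊕1⊕0⊕0 = 0
s4: b4⊕b5⊕b6⊕b7⊕b12⊕b13⊕b14⊕b15 = 0⊕0⊕1⊕0⊕0⊕1⊕0⊕0 = 0
s8: b8⊕b9⊕b10⊕b11⊕b12⊕b13⊕b14⊕b15 = 1⊕1⊕1⊕1⊕0⊕1⊕0⊕0 = 1
Syndrome (s8...s1) = 1001 → position 9.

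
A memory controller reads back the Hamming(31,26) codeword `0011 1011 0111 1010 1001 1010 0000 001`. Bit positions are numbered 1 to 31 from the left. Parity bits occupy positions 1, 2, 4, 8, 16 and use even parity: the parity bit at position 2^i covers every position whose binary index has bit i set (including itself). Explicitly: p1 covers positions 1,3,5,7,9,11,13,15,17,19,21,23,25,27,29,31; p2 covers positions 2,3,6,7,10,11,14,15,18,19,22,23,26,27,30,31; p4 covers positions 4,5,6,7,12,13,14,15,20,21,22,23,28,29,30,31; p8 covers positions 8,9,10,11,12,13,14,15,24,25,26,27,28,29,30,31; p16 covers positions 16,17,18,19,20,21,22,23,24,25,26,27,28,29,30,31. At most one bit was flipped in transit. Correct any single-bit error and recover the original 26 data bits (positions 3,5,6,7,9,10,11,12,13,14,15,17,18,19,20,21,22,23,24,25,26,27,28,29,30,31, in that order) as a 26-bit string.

11010111101100110100100001

s1: b1⊕b3⊕b5⊕b7⊕b9⊕b11⊕b13⊕b15⊕b17⊕b19⊕b21⊕b23⊕b25⊕b27⊕b29⊕b31 = 0⊕1⊕1⊕1⊕0⊕1⊕1⊕1⊕1⊕0⊕1⊕1⊕0⊕0⊕0⊕1 = 0
s2: b2⊕b3⊕b6⊕b7⊕b10⊕b11⊕b14⊕b15⊕b18⊕b19⊕b22⊕b23⊕b26⊕b27⊕b30⊕b31 = 0⊕1⊕0⊕1⊕1⊕1⊕0⊕1⊕0⊕0⊕0⊕1⊕0⊕0⊕0⊕1 = 1
s4: b4⊕b5⊕b6⊕b7⊕b12⊕b13⊕b14⊕b15⊕b20⊕b21⊕b22⊕b23⊕b28⊕b29⊕b30⊕b31 = 1⊕1⊕0⊕1⊕1⊕1⊕0⊕1⊕1⊕1⊕0⊕1⊕0⊕0⊕0⊕1 = 0
s8: b8⊕b9⊕b10⊕b11⊕b12⊕b13⊕b14⊕b15⊕b24⊕b25⊕b26⊕b27⊕b28⊕b29⊕b30⊕b31 = 1⊕0⊕1⊕1⊕1⊕1⊕0⊕1⊕0⊕0⊕0⊕0⊕0⊕0⊕0⊕1 = 1
s16: b16⊕b17⊕b18⊕b19⊕b20⊕b21⊕b22⊕b23⊕b24⊕b25⊕b26⊕b27⊕b28⊕b29⊕b30⊕b31 = 0⊕1⊕0⊕0⊕1⊕1⊕0⊕1⊕0⊕0⊕0⊕0⊕0⊕0⊕0⊕1 = 1
Syndrome (s16...s1) = 11010 → position 26.
Flip bit 26: corrected codeword = 0011101101111010100110100100001
Data bits at positions 3,5,6,7,9,10,11,12,13,14,15,17,18,19,20,21,22,23,24,25,26,27,28,29,30,31: 11010111101100110100100001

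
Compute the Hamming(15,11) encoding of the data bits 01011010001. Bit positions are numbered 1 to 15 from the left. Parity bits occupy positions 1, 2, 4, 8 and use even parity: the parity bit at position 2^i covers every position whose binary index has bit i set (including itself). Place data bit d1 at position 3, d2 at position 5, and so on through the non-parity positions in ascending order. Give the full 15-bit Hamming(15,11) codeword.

110110111010001

Place data bits at non-power-of-two positions: b3=0, b5=1, b6=0, b7=1, b9=1, b10=0, b11=1, b12=0, b13=0, b14=0, b15=1.
p1 = XOR of data positions {3,5,7,9,11,13,15} = 0⊕1⊕1⊕1⊕1⊕0⊕1 = 1
p2 = XOR of data positions {3,6,7,10,11,14,15} = 0⊕0⊕1⊕0⊕1⊕0⊕1 = 1
p4 = XOR of data positions {5,6,7,12,13,14,15} = 1⊕0⊕1⊕0⊕0⊕0⊕1 = 1
p8 = XOR of data positions {9,10,11,12,13,14,15} = 1⊕0⊕1⊕0⊕0⊕0⊕1 = 1
Codeword b1..b15 = 110110111010001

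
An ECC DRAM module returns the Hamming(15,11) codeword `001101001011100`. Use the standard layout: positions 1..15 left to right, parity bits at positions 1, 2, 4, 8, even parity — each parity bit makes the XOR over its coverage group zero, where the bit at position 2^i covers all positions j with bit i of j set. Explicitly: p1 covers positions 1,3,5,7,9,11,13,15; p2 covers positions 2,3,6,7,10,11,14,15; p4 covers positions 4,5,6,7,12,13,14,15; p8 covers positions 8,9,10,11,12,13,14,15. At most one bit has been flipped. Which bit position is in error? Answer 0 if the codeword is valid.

2

s1: b1⊕b3⊕b5⊕b7⊕b9⊕b11⊕b13⊕b15 = 0⊕1⊕0⊕0⊕1⊕1⊕1⊕0 = 0
s2: b2⊕b3⊕b6⊕b7⊕b10⊕b11⊕b14⊕b15 = 0⊕1⊕1⊕0⊕0⊕1⊕0⊕0 = 1
s4: b4⊕b5⊕b6⊕b7⊕b12⊕b13⊕b14⊕b15 = 1⊕0⊕1⊕0⊕1⊕1⊕0⊕0 = 0
s8: b8⊕b9⊕b10⊕b11⊕b12⊕b13⊕b14⊕b15 = 0⊕1⊕0⊕1⊕1⊕1⊕0⊕0 = 0
Syndrome (s8...s1) = 0010 → position 2.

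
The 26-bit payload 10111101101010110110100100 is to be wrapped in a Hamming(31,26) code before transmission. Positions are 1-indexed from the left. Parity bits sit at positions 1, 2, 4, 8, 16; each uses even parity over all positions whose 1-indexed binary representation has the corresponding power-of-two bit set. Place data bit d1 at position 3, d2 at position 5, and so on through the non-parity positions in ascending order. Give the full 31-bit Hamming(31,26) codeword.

Place data bits at non-power-of-two positions: b3=1, b5=0, b6=1, b7=1, b9=1, b10=1, b11=0, b12=1, b13=1, b14=0, b15=1, b17=0, b18=1, b19=0, b20=1, b21=1, b22=0, b23=1, b24=1, b25=0, b26=1, b27=0, b28=0, b29=1, b30=0, b31=0.
p1 = XOR of data positions {3,5,7,9,11,13,15,17,19,21,23,25,27,29,31} = 1⊕0⊕1⊕1⊕0⊕1⊕1⊕0⊕0⊕1⊕1⊕0⊕0⊕1⊕0 = 0
p2 = XOR of data positions {3,6,7,10,11,14,15,18,19,22,23,26,27,30,31} = 1⊕1⊕1⊕1⊕0⊕0⊕1⊕1⊕0⊕0⊕1⊕1⊕0⊕0⊕0 = 0
p4 = XOR of data positions {5,6,7,12,13,14,15,20,21,22,23,28,29,30,31} = 0⊕1⊕1⊕1⊕1⊕0⊕1⊕1⊕1⊕0⊕1⊕0⊕1⊕0⊕0 = 1
p8 = XOR of data positions {9,10,11,12,13,14,15,24,25,26,27,28,29,30,31} = 1⊕1⊕0⊕1⊕1⊕0⊕1⊕1⊕0⊕1⊕0⊕0⊕1⊕0⊕0 = 0
p16 = XOR of data positions {17,18,19,20,21,22,23,24,25,26,27,28,29,30,31} = 0⊕1⊕0⊕1⊕1⊕0⊕1⊕1⊕0⊕1⊕0⊕0⊕1⊕0⊕0 = 1
Codeword b1..b31 = 0011011011011011010110110100100

0011011011011011010110110100100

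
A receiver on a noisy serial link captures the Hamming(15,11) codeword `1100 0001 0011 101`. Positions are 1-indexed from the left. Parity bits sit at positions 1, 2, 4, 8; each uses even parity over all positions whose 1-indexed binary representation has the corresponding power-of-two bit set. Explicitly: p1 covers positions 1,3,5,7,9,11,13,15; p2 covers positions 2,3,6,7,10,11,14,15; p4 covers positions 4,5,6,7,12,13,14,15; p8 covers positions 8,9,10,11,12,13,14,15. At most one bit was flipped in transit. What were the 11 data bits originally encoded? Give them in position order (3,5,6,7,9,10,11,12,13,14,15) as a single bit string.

00000011111

s1: b1⊕b3⊕b5⊕b7⊕b9⊕b11⊕b13⊕b15 = 1⊕0⊕0⊕0⊕0⊕1⊕1⊕1 = 0
s2: b2⊕b3⊕b6⊕b7⊕b10⊕b11⊕b14⊕b15 = 1⊕0⊕0⊕0⊕0⊕1⊕0⊕1 = 1
s4: b4⊕b5⊕b6⊕b7⊕b12⊕b13⊕b14⊕b15 = 0⊕0⊕0⊕0⊕1⊕1⊕0⊕1 = 1
s8: b8⊕b9⊕b10⊕b11⊕b12⊕b13⊕b14⊕b15 = 1⊕0⊕0⊕1⊕1⊕1⊕0⊕1 = 1
Syndrome (s8...s1) = 1110 → position 14.
Flip bit 14: corrected codeword = 110000010011111
Data bits at positions 3,5,6,7,9,10,11,12,13,14,15: 00000011111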